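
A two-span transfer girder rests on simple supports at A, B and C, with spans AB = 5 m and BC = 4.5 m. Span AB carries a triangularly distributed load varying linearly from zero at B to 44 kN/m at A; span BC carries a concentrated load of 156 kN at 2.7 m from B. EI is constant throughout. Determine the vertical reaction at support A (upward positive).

R_A = 55.41 kN

Take M_B as the redundant. Released structure: two simple spans AB and BC with a hinge at B.
End slopes at the hinge B, treating each span as simply supported:
  span AB: triangular load, peak 44: 7w₀L³/(360EI) = 106.9/EI
  span BC: point load 156 at a = 2.7: Pab(L + b)/(6LEI) = 176.9/EI
  relative rotation θ_0 = (106.9 + 176.9)/EI = 283.8/EI
A unit hogging moment at B produces rotation L₁/(3EI) + L₂/(3EI) = 3.167/EI.
Slope continuity at B: θ_0 = M_B·3.167/EI, so M_B = 283.8/3.167 = 89.64 kN·m (hogging).
Span AB, ΣM about A with M_B applied at B: R_B^{AB}·5 = 183.3 + 89.64, so R_B^{AB} = 54.59 kN and R_A = 110 − 54.59 = 55.41 kN.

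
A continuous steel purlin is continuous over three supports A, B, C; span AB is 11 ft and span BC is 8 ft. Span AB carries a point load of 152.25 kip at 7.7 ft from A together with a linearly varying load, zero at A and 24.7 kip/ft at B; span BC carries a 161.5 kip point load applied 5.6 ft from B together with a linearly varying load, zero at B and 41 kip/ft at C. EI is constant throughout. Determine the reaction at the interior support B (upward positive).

Take M_B as the redundant. Released structure: two simple spans AB and BC with a hinge at B.
Discontinuity in slope at B on the released structure — sum the simple-span end rotations:
  span AB: point load 152.25 at a = 7.7: Pab(L + a)/(6LEI) = 1096/EI
  span AB: triangular load, peak 24.7: w₀L³/(45EI) = 730.6/EI
  span BC: point load 161.5 at a = 5.6: Pab(L + b)/(6LEI) = 470.3/EI
  span BC: triangular load, peak 41: 7w₀L³/(360EI) = 408.2/EI
  relative rotation θ_0 = (1827 + 878.5)/EI = 2705/EI
A unit hogging moment at B produces rotation L₁/(3EI) + L₂/(3EI) = 6.333/EI.
Compatibility: M_B·(L₁+L₂)/(3EI) = θ_0, giving M_B = 427.1 kip·ft (hogging).
Span AB, ΣM about A with M_B applied at B: R_B^{AB}·11 = 2169 + 427.1, so R_B^{AB} = 236 kip and R_A = 288.1 − 236 = 52.13 kip.
Span BC, ΣM about C: R_B^{BC}·8 = 824.9 + 427.1, so R_B^{BC} = 156.5 kip and R_C = 325.5 − 156.5 = 169 kip.
R_B = 236 + 156.5 = 392.5 kip.

R_B = 392.5 kip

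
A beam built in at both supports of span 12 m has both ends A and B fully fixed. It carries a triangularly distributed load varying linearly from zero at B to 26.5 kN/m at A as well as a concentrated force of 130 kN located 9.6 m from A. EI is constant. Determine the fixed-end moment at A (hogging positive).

Release both end moments; the primary structure is a simply-supported span AB with redundants M_A and M_B.
Simple-span end rotations at A and B under the given loads:
  at A: triangular load, peak 26.5: w₀L³/(45EI) = 1018/EI
  at B: triangular load, peak 26.5: 7w₀L³/(360EI) = 890.4/EI
  at A: point load 130 at a = 9.6: Pab(L + b)/(6LEI) = 599/EI
  at B: point load 130 at a = 9.6: Pab(L + a)/(6LEI) = 898.6/EI
  θ_A0 = 1617/EI,  θ_B0 = 1789/EI
Flexibility coefficients: a unit moment at one end gives L/(3EI) there and L/(6EI) at the far end, so f₁₁ = f₂₂ = 4/EI and f₁₂ = f₂₁ = 2/EI.
Compatibility — zero rotation at each built-in end:
  4 M_A + 2 M_B = 1617
  2 M_A + 4 M_B = 1789
Solving the pair gives M_A = 240.7 kN·m and M_B = 326.9 kN·m (hogging).

M_A = 240.7 kN·m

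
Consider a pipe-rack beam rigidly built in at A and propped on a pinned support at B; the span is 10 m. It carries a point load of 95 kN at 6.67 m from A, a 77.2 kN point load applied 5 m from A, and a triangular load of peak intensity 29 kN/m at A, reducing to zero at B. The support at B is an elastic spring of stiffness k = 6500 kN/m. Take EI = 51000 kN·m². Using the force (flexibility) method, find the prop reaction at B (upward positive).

R_B = 100.1 kN

Remove the prop at B; the released (primary) structure is a cantilever built in at A.
Primary-structure tip deflection at B by superposition:
  point load 95 at a = 6.67: Pa²(3L − a)/(6EI) = 16434/EI
  point load 77.2 at a = 5: Pa²(3L − a)/(6EI) = 8042/EI
  triangular load, peak 29 at the fixed end: w₀L⁴/(30EI) = 9667/EI
  δ_0 = 34142/EI
Flexibility coefficient — unit upward force at B: δ_{BB} = L³/(3EI) = 333.3/EI.
With EI = 51000 kN·m²: δ_0 = 0.66945 m and δ_{BB} = 0.006536 m/kN.
Compatibility — the spring shortens by R_B/k under the reaction it provides: δ_0 − R_B·δ_{BB} = R_B/k. With 1/k = 0.000154 m/kN, R_B = δ_0 / (δ_{BB} + 1/k) = 0.66945 / (0.006536 + 0.000154) = 100.1 kN.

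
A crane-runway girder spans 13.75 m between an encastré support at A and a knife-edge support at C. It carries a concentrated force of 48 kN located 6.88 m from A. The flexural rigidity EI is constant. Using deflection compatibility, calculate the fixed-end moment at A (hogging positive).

Release the roller at C. Primary structure: cantilever fixed at A.
Downward deflection at the released point C due to the loads:
  point load 48 at a = 6.88: Pa²(3L − a)/(6EI) = 13015/EI
Flexibility coefficient — unit upward force at C: δ_{CC} = L³/(3EI) = 866.5/EI.
The prop prevents deflection at C: R_C = δ_0/δ_{CC} = 13015/866.5 = 15.02 kN.
Moment equilibrium about A: M_A = Σ(load moments about A) − R_C·L = 330.2 − 15.02×13.75 = 123.7 kN·m.

M_A = 123.7 kN·m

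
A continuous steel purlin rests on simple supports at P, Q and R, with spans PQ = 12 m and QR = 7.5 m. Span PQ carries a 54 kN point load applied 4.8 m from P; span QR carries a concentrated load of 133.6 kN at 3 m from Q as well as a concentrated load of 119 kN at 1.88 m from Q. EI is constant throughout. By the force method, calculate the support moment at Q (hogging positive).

M_Q = 197.4 kN·m

Release continuity at Q by inserting a hinge; the redundant is the internal moment M_Q. The primary structure is two simply-supported spans PQ and QR.
Rotations at Q on the released spans (each span's end-slope, ×1/EI):
  span PQ: point load 54 at a = 4.8: Pab(L + a)/(6LEI) = 435.5/EI
  span QR: point load 133.6 at a = 3: Pab(L + b)/(6LEI) = 481/EI
  span QR: point load 119 at a = 1.88: Pab(L + b)/(6LEI) = 366.6/EI
  relative rotation θ_0 = (435.5 + 847.5)/EI = 1283/EI
A unit hogging moment at Q produces rotation L₁/(3EI) + L₂/(3EI) = 6.5/EI.
Compatibility: M_Q·(L₁+L₂)/(3EI) = θ_0, giving M_Q = 197.4 kN·m (hogging).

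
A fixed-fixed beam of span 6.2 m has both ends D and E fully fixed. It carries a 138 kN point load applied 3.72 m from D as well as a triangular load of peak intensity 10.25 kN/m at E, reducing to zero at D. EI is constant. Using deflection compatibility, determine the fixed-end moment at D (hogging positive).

Take the two fixed-end moments M_D, M_E as redundants; the released structure is the simple span DE.
End rotations of the released simple span under the applied load (×1/EI):
  at D: point load 138 at a = 3.72: Pab(L + b)/(6LEI) = 297.1/EI
  at E: point load 138 at a = 3.72: Pab(L + a)/(6LEI) = 339.5/EI
  at D: triangular load, peak 10.25: 7w₀L³/(360EI) = 47.5/EI
  at E: triangular load, peak 10.25: w₀L³/(45EI) = 54.29/EI
  θ_D0 = 344.6/EI,  θ_E0 = 393.8/EI
Flexibility coefficients: a unit moment at one end gives L/(3EI) there and L/(6EI) at the far end, so f₁₁ = f₂₂ = 2.067/EI and f₁₂ = f₂₁ = 1.033/EI.
Compatibility — zero rotation at each built-in end:
  2.067 M_D + 1.033 M_E = 344.6
  1.033 M_D + 2.067 M_E = 393.8
Solving the pair gives M_D = 95.27 kN·m and M_E = 142.9 kN·m (hogging).

M_D = 95.27 kN·m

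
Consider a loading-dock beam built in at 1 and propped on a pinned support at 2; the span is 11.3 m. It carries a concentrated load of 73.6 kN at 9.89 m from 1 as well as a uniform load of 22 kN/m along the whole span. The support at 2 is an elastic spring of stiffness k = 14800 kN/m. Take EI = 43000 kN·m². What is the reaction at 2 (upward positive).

R_2 = 152.2 kN

Choose R_2 as the redundant. The primary structure is the cantilever fixed at 1.
Free-end deflection of the primary structure under the applied loading (downward +):
  point load 73.6 at a = 9.89: Pa²(3L − a)/(6EI) = 28808/EI
  UDL 22: wL⁴/(8EI) = 44838/EI
  δ_0 = 73646/EI
Tip deflection under a unit load at 2: L³/(3EI) = 481/EI.
With EI = 43000 kN·m²: δ_0 = 1.7127 m and δ_{22} = 0.011185 m/kN.
Compatibility — the spring shortens by R_2/k under the reaction it provides: δ_0 − R_2·δ_{22} = R_2/k. With 1/k = 0.000068 m/kN, R_2 = δ_0 / (δ_{22} + 1/k) = 1.7127 / (0.011185 + 0.000068) = 152.2 kN.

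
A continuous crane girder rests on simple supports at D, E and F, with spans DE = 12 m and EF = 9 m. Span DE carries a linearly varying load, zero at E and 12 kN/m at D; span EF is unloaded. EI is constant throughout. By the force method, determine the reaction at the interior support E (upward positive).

R_E = 35.2 kN

Release continuity at E by inserting a hinge; the redundant is the internal moment M_E. The primary structure is two simply-supported spans DE and EF.
Rotations at E on the released spans (each span's end-slope, ×1/EI):
  span DE: triangular load, peak 12: 7w₀L³/(360EI) = 403.2/EI
  relative rotation θ_0 = (403.2 + 0)/EI = 403.2/EI
A unit hogging moment at E produces rotation L₁/(3EI) + L₂/(3EI) = 7/EI.
Slope continuity at E: θ_0 = M_E·7/EI, so M_E = 403.2/7 = 57.6 kN·m (hogging).
Span DE, ΣM about D with M_E applied at E: R_E^{DE}·12 = 288 + 57.6, so R_E^{DE} = 28.8 kN and R_D = 72 − 28.8 = 43.2 kN.
Span EF, ΣM about F: R_E^{EF}·9 = 0 + 57.6, so R_E^{EF} = 6.4 kN and R_F = 0 − 6.4 = -6.4 kN.
R_E = 28.8 + 6.4 = 35.2 kN.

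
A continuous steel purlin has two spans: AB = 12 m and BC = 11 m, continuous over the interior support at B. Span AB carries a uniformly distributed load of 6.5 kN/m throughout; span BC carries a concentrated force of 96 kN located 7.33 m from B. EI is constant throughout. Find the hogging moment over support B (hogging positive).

Insert a hinge at B; M_B is the redundant, and each span becomes simply supported.
End slopes at the hinge B, treating each span as simply supported:
  span AB: UDL 6.5: wL³/(24EI) = 468/EI
  span BC: point load 96 at a = 7.33: Pab(L + b)/(6LEI) = 574/EI
  relative rotation θ_0 = (468 + 574)/EI = 1042/EI
A unit hogging moment at B produces rotation L₁/(3EI) + L₂/(3EI) = 7.667/EI.
Compatibility: M_B·(L₁+L₂)/(3EI) = θ_0, giving M_B = 135.9 kN·m (hogging).

M_B = 135.9 kN·m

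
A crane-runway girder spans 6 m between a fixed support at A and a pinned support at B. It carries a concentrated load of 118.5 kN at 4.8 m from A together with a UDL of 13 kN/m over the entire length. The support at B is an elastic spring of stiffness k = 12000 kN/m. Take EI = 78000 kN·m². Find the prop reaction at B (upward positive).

R_B = 103.3 kN

Release the roller at B. Primary structure: cantilever fixed at A.
Free-end deflection of the primary structure under the applied loading (downward +):
  point load 118.5 at a = 4.8: Pa²(3L − a)/(6EI) = 6007/EI
  UDL 13: wL⁴/(8EI) = 2106/EI
  δ_0 = 8113/EI
Flexibility coefficient — unit upward force at B: δ_{BB} = L³/(3EI) = 72/EI.
With EI = 78000 kN·m²: δ_0 = 0.10401 m and δ_{BB} = 0.000923 m/kN.
Compatibility — the spring shortens by R_B/k under the reaction it provides: δ_0 − R_B·δ_{BB} = R_B/k. With 1/k = 0.000083 m/kN, R_B = δ_0 / (δ_{BB} + 1/k) = 0.10401 / (0.000923 + 0.000083) = 103.3 kN.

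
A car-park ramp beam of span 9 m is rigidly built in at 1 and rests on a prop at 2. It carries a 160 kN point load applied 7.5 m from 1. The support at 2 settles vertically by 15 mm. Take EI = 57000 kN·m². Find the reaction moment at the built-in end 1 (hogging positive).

M_1 = 148.3 kN·m

Release the roller at 2. Primary structure: cantilever fixed at 1.
Deflection at 2 on the released cantilever, summing each load's contribution:
  point load 160 at a = 7.5: Pa²(3L − a)/(6EI) = 29250/EI
Flexibility coefficient — unit upward force at 2: δ_{22} = L³/(3EI) = 243/EI.
With EI = 57000 kN·m²: δ_0 = 0.51316 m and δ_{22} = 0.004263 m/kN.
Compatibility — the beam at 2 must follow the support down by 0.015 m: δ_0 − R_2·δ_{22} = 0.015, so R_2 = (0.51316 − 0.015)/0.004263 = 116.9 kN.
Moment equilibrium about 1: M_1 = Σ(load moments about 1) − R_2·L = 1200 − 116.9×9 = 148.3 kN·m.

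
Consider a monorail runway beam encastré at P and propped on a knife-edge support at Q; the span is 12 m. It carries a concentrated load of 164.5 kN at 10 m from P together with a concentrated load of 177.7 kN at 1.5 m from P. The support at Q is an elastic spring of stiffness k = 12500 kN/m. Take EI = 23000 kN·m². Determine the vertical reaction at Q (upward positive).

Remove the prop at Q; the released (primary) structure is a cantilever built in at P.
Downward deflection at the released point Q due to the loads:
  point load 164.5 at a = 10: Pa²(3L − a)/(6EI) = 71283/EI
  point load 177.7 at a = 1.5: Pa²(3L − a)/(6EI) = 2299/EI
  δ_0 = 73582/EI
Flexibility coefficient — unit upward force at Q: δ_{QQ} = L³/(3EI) = 576/EI.
With EI = 23000 kN·m²: δ_0 = 3.1992 m and δ_{QQ} = 0.025043 m/kN.
Compatibility — the spring shortens by R_Q/k under the reaction it provides: δ_0 − R_Q·δ_{QQ} = R_Q/k. With 1/k = 0.00008 m/kN, R_Q = δ_0 / (δ_{QQ} + 1/k) = 3.1992 / (0.025043 + 0.00008) = 127.3 kN.

R_Q = 127.3 kN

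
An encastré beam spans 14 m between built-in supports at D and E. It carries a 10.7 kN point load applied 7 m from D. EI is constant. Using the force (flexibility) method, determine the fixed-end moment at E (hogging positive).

Take the two fixed-end moments M_D, M_E as redundants; the released structure is the simple span DE.
End rotations of the released simple span under the applied load (×1/EI):
  at D: point load 10.7 at a = 7: Pab(L + b)/(6LEI) = 131.1/EI
  at E: point load 10.7 at a = 7: Pab(L + a)/(6LEI) = 131.1/EI
  θ_D0 = 131.1/EI,  θ_E0 = 131.1/EI
Flexibility coefficients: a unit moment at one end gives L/(3EI) there and L/(6EI) at the far end, so f₁₁ = f₂₂ = 4.667/EI and f₁₂ = f₂₁ = 2.333/EI.
Compatibility — zero rotation at each built-in end:
  4.667 M_D + 2.333 M_E = 131.1
  2.333 M_D + 4.667 M_E = 131.1
Solving the pair gives M_D = 18.73 kN·m and M_E = 18.73 kN·m (hogging).

M_E = 18.73 kN·m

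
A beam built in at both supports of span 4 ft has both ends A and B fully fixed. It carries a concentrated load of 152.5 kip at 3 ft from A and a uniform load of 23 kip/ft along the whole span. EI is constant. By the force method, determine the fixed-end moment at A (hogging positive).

M_A = 59.26 kip·ft

Release both end moments; the primary structure is a simply-supported span AB with redundants M_A and M_B.
Simple-span end rotations at A and B under the given loads:
  at A: point load 152.5 at a = 3: Pab(L + b)/(6LEI) = 95.31/EI
  at B: point load 152.5 at a = 3: Pab(L + a)/(6LEI) = 133.4/EI
  at A: UDL 23: wL³/(24EI) = 61.33/EI
  at B: UDL 23: wL³/(24EI) = 61.33/EI
  θ_A0 = 156.6/EI,  θ_B0 = 194.8/EI
Flexibility coefficients: a unit moment at one end gives L/(3EI) there and L/(6EI) at the far end, so f₁₁ = f₂₂ = 1.333/EI and f₁₂ = f₂₁ = 0.6667/EI.
Compatibility — zero rotation at each built-in end:
  1.333 M_A + 0.6667 M_B = 156.6
  0.6667 M_A + 1.333 M_B = 194.8
Solving the pair gives M_A = 59.26 kip·ft and M_B = 116.4 kip·ft (hogging).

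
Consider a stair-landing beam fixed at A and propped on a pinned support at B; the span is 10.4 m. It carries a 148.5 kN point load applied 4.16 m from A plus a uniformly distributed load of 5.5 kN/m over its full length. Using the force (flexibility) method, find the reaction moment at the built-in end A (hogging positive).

M_A = 370.9 kN·m

Release the roller at B. Primary structure: cantilever fixed at A.
Downward deflection at the released point B due to the loads:
  point load 148.5 at a = 4.16: Pa²(3L − a)/(6EI) = 11582/EI
  UDL 5.5: wL⁴/(8EI) = 8043/EI
  δ_0 = 19624/EI
Flexibility coefficient — unit upward force at B: δ_{BB} = L³/(3EI) = 375/EI.
Compatibility at B: δ_0 − R_B·δ_{BB} = 0, so R_B = 19624/375 = 52.34 kN.
Moment equilibrium about A: M_A = Σ(load moments about A) − R_B·L = 915.2 − 52.34×10.4 = 370.9 kN·m.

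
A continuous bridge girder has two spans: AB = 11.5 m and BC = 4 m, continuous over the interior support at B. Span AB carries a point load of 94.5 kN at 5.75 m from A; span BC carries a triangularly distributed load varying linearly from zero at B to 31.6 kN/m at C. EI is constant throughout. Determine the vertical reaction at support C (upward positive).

R_C = 2.435 kN

Take M_B as the redundant. Released structure: two simple spans AB and BC with a hinge at B.
Discontinuity in slope at B on the released structure — sum the simple-span end rotations:
  span AB: point load 94.5 at a = 5.75: Pab(L + a)/(6LEI) = 781.1/EI
  span BC: triangular load, peak 31.6: 7w₀L³/(360EI) = 39.32/EI
  relative rotation θ_0 = (781.1 + 39.32)/EI = 820.4/EI
A unit hogging moment at B produces rotation L₁/(3EI) + L₂/(3EI) = 5.167/EI.
Slope continuity at B: θ_0 = M_B·5.167/EI, so M_B = 820.4/5.167 = 158.8 kN·m (hogging).
Span BC, ΣM about C: R_B^{BC}·4 = 84.27 + 158.8, so R_B^{BC} = 60.76 kN and R_C = 63.2 − 60.76 = 2.435 kN.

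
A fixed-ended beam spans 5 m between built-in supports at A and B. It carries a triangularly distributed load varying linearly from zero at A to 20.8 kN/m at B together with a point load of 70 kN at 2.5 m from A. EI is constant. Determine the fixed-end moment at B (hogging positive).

Release both end moments; the primary structure is a simply-supported span AB with redundants M_A and M_B.
Simple-span end rotations at A and B under the given loads:
  at A: triangular load, peak 20.8: 7w₀L³/(360EI) = 50.56/EI
  at B: triangular load, peak 20.8: w₀L³/(45EI) = 57.78/EI
  at A: point load 70 at a = 2.5: Pab(L + b)/(6LEI) = 109.4/EI
  at B: point load 70 at a = 2.5: Pab(L + a)/(6LEI) = 109.4/EI
  θ_A0 = 159.9/EI,  θ_B0 = 167.2/EI
Flexibility coefficients: a unit moment at one end gives L/(3EI) there and L/(6EI) at the far end, so f₁₁ = f₂₂ = 1.667/EI and f₁₂ = f₂₁ = 0.8333/EI.
Compatibility — zero rotation at each built-in end:
  1.667 M_A + 0.8333 M_B = 159.9
  0.8333 M_A + 1.667 M_B = 167.2
Solving the pair gives M_A = 61.08 kN·m and M_B = 69.75 kN·m (hogging).

M_B = 69.75 kN·m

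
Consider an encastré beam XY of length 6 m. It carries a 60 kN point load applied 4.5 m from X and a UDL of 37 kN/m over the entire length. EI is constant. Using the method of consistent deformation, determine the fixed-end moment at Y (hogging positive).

Release both end moments; the primary structure is a simply-supported span XY with redundants M_X and M_Y.
Simple-span end rotations at X and Y under the given loads:
  at X: point load 60 at a = 4.5: Pab(L + b)/(6LEI) = 84.38/EI
  at Y: point load 60 at a = 4.5: Pab(L + a)/(6LEI) = 118.1/EI
  at X: UDL 37: wL³/(24EI) = 333/EI
  at Y: UDL 37: wL³/(24EI) = 333/EI
  θ_X0 = 417.4/EI,  θ_Y0 = 451.1/EI
Flexibility coefficients: a unit moment at one end gives L/(3EI) there and L/(6EI) at the far end, so f₁₁ = f₂₂ = 2/EI and f₁₂ = f₂₁ = 1/EI.
Compatibility — zero rotation at each built-in end:
  2 M_X + 1 M_Y = 417.4
  1 M_X + 2 M_Y = 451.1
Solving the pair gives M_X = 127.9 kN·m and M_Y = 161.6 kN·m (hogging).

M_Y = 161.6 kN·m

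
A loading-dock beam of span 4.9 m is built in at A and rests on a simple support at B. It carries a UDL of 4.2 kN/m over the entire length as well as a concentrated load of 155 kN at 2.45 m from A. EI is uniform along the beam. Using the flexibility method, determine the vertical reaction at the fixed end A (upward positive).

Release the roller at B. Primary structure: cantilever fixed at A.
Primary-structure tip deflection at B by superposition:
  UDL 4.2: wL⁴/(8EI) = 302.7/EI
  point load 155 at a = 2.45: Pa²(3L − a)/(6EI) = 1900/EI
  δ_0 = 2202/EI
Tip deflection under a unit load at B: L³/(3EI) = 39.22/EI.
The prop prevents deflection at B: R_B = δ_0/δ_{BB} = 2202/39.22 = 56.16 kN.
Vertical equilibrium: R_A = ΣP − R_B = 175.6 − 56.16 = 119.4 kN.

R_A = 119.4 kN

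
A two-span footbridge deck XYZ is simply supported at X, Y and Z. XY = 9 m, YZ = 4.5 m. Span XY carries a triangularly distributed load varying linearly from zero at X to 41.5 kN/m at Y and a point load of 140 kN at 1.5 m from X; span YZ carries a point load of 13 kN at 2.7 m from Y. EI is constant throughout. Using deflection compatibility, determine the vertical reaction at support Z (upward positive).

Insert a hinge at Y; M_Y is the redundant, and each span becomes simply supported.
End slopes at the hinge Y, treating each span as simply supported:
  span XY: triangular load, peak 41.5: w₀L³/(45EI) = 672.3/EI
  span XY: point load 140 at a = 1.5: Pab(L + a)/(6LEI) = 306.2/EI
  span YZ: point load 13 at a = 2.7: Pab(L + b)/(6LEI) = 14.74/EI
  relative rotation θ_0 = (978.5 + 14.74)/EI = 993.3/EI
A unit hogging moment at Y produces rotation L₁/(3EI) + L₂/(3EI) = 4.5/EI.
Slope continuity at Y: θ_0 = M_Y·4.5/EI, so M_Y = 993.3/4.5 = 220.7 kN·m (hogging).
Span YZ, ΣM about Z: R_Y^{YZ}·4.5 = 23.4 + 220.7, so R_Y^{YZ} = 54.25 kN and R_Z = 13 − 54.25 = -41.25 kN.

R_Z = -41.25 kN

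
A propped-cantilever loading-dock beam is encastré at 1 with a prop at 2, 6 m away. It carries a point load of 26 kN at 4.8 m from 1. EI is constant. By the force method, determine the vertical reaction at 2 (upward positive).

Remove the prop at 2; the released (primary) structure is a cantilever built in at 1.
Deflection at 2 on the released cantilever, summing each load's contribution:
  point load 26 at a = 4.8: Pa²(3L − a)/(6EI) = 1318/EI
Tip deflection under a unit load at 2: L³/(3EI) = 72/EI.
The prop prevents deflection at 2: R_2 = δ_0/δ_{22} = 1318/72 = 18.3 kN.

R_2 = 18.3 kN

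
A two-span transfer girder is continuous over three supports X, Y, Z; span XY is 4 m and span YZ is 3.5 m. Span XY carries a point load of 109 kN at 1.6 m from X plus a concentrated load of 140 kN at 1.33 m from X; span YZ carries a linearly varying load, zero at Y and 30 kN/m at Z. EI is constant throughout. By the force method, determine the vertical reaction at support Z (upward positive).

R_Z = 8.362 kN

Release continuity at Y by inserting a hinge; the redundant is the internal moment M_Y. The primary structure is two simply-supported spans XY and YZ.
End slopes at the hinge Y, treating each span as simply supported:
  span XY: point load 109 at a = 1.6: Pab(L + a)/(6LEI) = 97.66/EI
  span XY: point load 140 at a = 1.33: Pab(L + a)/(6LEI) = 110.4/EI
  span YZ: triangular load, peak 30: 7w₀L³/(360EI) = 25.01/EI
  relative rotation θ_0 = (208.1 + 25.01)/EI = 233.1/EI
A unit hogging moment at Y produces rotation L₁/(3EI) + L₂/(3EI) = 2.5/EI.
Compatibility: M_Y·(L₁+L₂)/(3EI) = θ_0, giving M_Y = 93.23 kN·m (hogging).
Span YZ, ΣM about Z: R_Y^{YZ}·3.5 = 61.25 + 93.23, so R_Y^{YZ} = 44.14 kN and R_Z = 52.5 − 44.14 = 8.362 kN.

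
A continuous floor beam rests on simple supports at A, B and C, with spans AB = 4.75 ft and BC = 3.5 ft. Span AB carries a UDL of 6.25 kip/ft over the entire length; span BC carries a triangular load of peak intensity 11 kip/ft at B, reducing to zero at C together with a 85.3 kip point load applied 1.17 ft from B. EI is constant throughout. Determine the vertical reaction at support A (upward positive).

Release continuity at B by inserting a hinge; the redundant is the internal moment M_B. The primary structure is two simply-supported spans AB and BC.
Rotations at B on the released spans (each span's end-slope, ×1/EI):
  span AB: UDL 6.25: wL³/(24EI) = 27.91/EI
  span BC: triangular load, peak 11: w₀L³/(45EI) = 10.48/EI
  span BC: point load 85.3 at a = 1.17: Pab(L + b)/(6LEI) = 64.56/EI
  relative rotation θ_0 = (27.91 + 75.04)/EI = 102.9/EI
A unit hogging moment at B produces rotation L₁/(3EI) + L₂/(3EI) = 2.75/EI.
Slope continuity at B: θ_0 = M_B·2.75/EI, so M_B = 102.9/2.75 = 37.44 kip·ft (hogging).
Span AB, ΣM about A with M_B applied at B: R_B^{AB}·4.75 = 70.51 + 37.44, so R_B^{AB} = 22.72 kip and R_A = 29.69 − 22.72 = 6.963 kip.

R_A = 6.963 kip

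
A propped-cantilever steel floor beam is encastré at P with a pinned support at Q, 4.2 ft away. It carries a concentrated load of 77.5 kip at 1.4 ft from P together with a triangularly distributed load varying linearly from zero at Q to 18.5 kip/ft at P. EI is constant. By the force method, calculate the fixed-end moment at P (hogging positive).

Release the roller at Q. Primary structure: cantilever fixed at P.
Downward deflection at the released point Q due to the loads:
  point load 77.5 at a = 1.4: Pa²(3L − a)/(6EI) = 283.5/EI
  triangular load, peak 18.5 at the fixed end: w₀L⁴/(30EI) = 191.9/EI
  δ_0 = 475.4/EI
Tip deflection under a unit load at Q: L³/(3EI) = 24.7/EI.
The prop prevents deflection at Q: R_Q = δ_0/δ_{QQ} = 475.4/24.7 = 19.25 kip.
Moment equilibrium about P: M_P = Σ(load moments about P) − R_Q·L = 162.9 − 19.25×4.2 = 82.03 kip·ft.

M_P = 82.03 kip·ft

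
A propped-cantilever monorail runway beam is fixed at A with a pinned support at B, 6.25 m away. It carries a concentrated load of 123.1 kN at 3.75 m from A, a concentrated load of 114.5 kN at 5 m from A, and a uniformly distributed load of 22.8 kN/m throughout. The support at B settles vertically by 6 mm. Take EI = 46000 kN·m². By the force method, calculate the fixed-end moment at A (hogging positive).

Choose R_B as the redundant. The primary structure is the cantilever fixed at A.
Deflection at B on the released cantilever, summing each load's contribution:
  point load 123.1 at a = 3.75: Pa²(3L − a)/(6EI) = 4328/EI
  point load 114.5 at a = 5: Pa²(3L − a)/(6EI) = 6560/EI
  UDL 22.8: wL⁴/(8EI) = 4349/EI
  δ_0 = 15236/EI
Tip deflection under a unit load at B: L³/(3EI) = 81.38/EI.
With EI = 46000 kN·m²: δ_0 = 0.33123 m and δ_{BB} = 0.001769 m/kN.
Compatibility — the beam at B must follow the support down by 0.006 m: δ_0 − R_B·δ_{BB} = 0.006, so R_B = (0.33123 − 0.006)/0.001769 = 183.8 kN.
Moment equilibrium about A: M_A = Σ(load moments about A) − R_B·L = 1479 − 183.8×6.25 = 330.5 kN·m.

M_A = 330.5 kN·m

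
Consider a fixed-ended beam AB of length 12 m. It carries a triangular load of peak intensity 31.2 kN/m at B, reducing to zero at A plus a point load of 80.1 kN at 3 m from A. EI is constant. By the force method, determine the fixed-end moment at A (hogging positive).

M_A = 284.9 kN·m

Release both end moments; the primary structure is a simply-supported span AB with redundants M_A and M_B.
End rotations of the released simple span under the applied load (×1/EI):
  at A: triangular load, peak 31.2: 7w₀L³/(360EI) = 1048/EI
  at B: triangular load, peak 31.2: w₀L³/(45EI) = 1198/EI
  at A: point load 80.1 at a = 3: Pab(L + b)/(6LEI) = 630.8/EI
  at B: point load 80.1 at a = 3: Pab(L + a)/(6LEI) = 450.6/EI
  θ_A0 = 1679/EI,  θ_B0 = 1649/EI
Flexibility coefficients: a unit moment at one end gives L/(3EI) there and L/(6EI) at the far end, so f₁₁ = f₂₂ = 4/EI and f₁₂ = f₂₁ = 2/EI.
Compatibility — zero rotation at each built-in end:
  4 M_A + 2 M_B = 1679
  2 M_A + 4 M_B = 1649
Solving the pair gives M_A = 284.9 kN·m and M_B = 269.7 kN·m (hogging).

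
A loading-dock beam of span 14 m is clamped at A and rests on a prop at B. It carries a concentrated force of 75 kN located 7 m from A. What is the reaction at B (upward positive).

R_B = 23.44 kN

Release the roller at B. Primary structure: cantilever fixed at A.
Primary-structure tip deflection at B by superposition:
  point load 75 at a = 7: Pa²(3L − a)/(6EI) = 21438/EI
Flexibility coefficient — unit upward force at B: δ_{BB} = L³/(3EI) = 914.7/EI.
The prop prevents deflection at B: R_B = δ_0/δ_{BB} = 21438/914.7 = 23.44 kN.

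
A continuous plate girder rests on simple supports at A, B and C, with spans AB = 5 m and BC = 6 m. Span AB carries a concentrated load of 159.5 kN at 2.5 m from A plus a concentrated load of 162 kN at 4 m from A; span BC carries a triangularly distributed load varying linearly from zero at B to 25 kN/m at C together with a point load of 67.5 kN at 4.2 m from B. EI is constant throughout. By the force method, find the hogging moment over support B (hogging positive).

M_B = 179.8 kN·m

Release continuity at B by inserting a hinge; the redundant is the internal moment M_B. The primary structure is two simply-supported spans AB and BC.
Rotations at B on the released spans (each span's end-slope, ×1/EI):
  span AB: point load 159.5 at a = 2.5: Pab(L + a)/(6LEI) = 249.2/EI
  span AB: point load 162 at a = 4: Pab(L + a)/(6LEI) = 194.4/EI
  span BC: triangular load, peak 25: 7w₀L³/(360EI) = 105/EI
  span BC: point load 67.5 at a = 4.2: Pab(L + b)/(6LEI) = 110.6/EI
  relative rotation θ_0 = (443.6 + 215.6)/EI = 659.2/EI
A unit hogging moment at B produces rotation L₁/(3EI) + L₂/(3EI) = 3.667/EI.
Compatibility: M_B·(L₁+L₂)/(3EI) = θ_0, giving M_B = 179.8 kN·m (hogging).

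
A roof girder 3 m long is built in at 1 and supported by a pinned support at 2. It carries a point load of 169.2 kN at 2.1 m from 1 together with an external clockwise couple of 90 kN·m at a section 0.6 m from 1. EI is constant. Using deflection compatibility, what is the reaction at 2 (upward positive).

R_2 = 111.5 kN

Release the roller at 2. Primary structure: cantilever fixed at 1.
Deflection at 2 on the released cantilever, summing each load's contribution:
  point load 169.2 at a = 2.1: Pa²(3L − a)/(6EI) = 858.1/EI
  clockwise couple 90 at a = 0.6: M₀a(2L − a)/(2EI) = 145.8/EI
  δ_0 = 1004/EI
Flexibility coefficient — unit upward force at 2: δ_{22} = L³/(3EI) = 9/EI.
The prop prevents deflection at 2: R_2 = δ_0/δ_{22} = 1004/9 = 111.5 kN.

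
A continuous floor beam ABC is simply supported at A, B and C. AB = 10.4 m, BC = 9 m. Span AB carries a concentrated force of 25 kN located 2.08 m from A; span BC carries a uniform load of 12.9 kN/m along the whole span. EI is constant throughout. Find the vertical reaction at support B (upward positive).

R_B = 78.38 kN

Take M_B as the redundant. Released structure: two simple spans AB and BC with a hinge at B.
End slopes at the hinge B, treating each span as simply supported:
  span AB: point load 25 at a = 2.08: Pab(L + a)/(6LEI) = 86.53/EI
  span BC: UDL 12.9: wL³/(24EI) = 391.8/EI
  relative rotation θ_0 = (86.53 + 391.8)/EI = 478.4/EI
A unit hogging moment at B produces rotation L₁/(3EI) + L₂/(3EI) = 6.467/EI.
Slope continuity at B: θ_0 = M_B·6.467/EI, so M_B = 478.4/6.467 = 73.97 kN·m (hogging).
Span AB, ΣM about A with M_B applied at B: R_B^{AB}·10.4 = 52 + 73.97, so R_B^{AB} = 12.11 kN and R_A = 25 − 12.11 = 12.89 kN.
Span BC, ΣM about C: R_B^{BC}·9 = 522.5 + 73.97, so R_B^{BC} = 66.27 kN and R_C = 116.1 − 66.27 = 49.83 kN.
R_B = 12.11 + 66.27 = 78.38 kN.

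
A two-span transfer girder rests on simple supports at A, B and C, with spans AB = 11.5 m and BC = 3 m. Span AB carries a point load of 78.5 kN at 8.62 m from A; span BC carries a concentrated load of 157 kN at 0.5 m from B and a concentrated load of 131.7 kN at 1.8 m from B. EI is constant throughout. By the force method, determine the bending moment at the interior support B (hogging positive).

Release continuity at B by inserting a hinge; the redundant is the internal moment M_B. The primary structure is two simply-supported spans AB and BC.
End slopes at the hinge B, treating each span as simply supported:
  span AB: point load 78.5 at a = 8.62: Pab(L + a)/(6LEI) = 568.3/EI
  span BC: point load 157 at a = 0.5: Pab(L + b)/(6LEI) = 59.97/EI
  span BC: point load 131.7 at a = 1.8: Pab(L + b)/(6LEI) = 66.38/EI
  relative rotation θ_0 = (568.3 + 126.3)/EI = 694.6/EI
A unit hogging moment at B produces rotation L₁/(3EI) + L₂/(3EI) = 4.833/EI.
Compatibility: M_B·(L₁+L₂)/(3EI) = θ_0, giving M_B = 143.7 kN·m (hogging).

M_B = 143.7 kN·m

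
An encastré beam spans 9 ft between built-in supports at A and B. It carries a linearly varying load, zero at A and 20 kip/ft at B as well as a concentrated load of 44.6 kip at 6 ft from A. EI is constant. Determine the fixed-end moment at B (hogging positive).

Take the two fixed-end moments M_A, M_B as redundants; the released structure is the simple span AB.
End rotations of the released simple span under the applied load (×1/EI):
  at A: triangular load, peak 20: 7w₀L³/(360EI) = 283.5/EI
  at B: triangular load, peak 20: w₀L³/(45EI) = 324/EI
  at A: point load 44.6 at a = 6: Pab(L + b)/(6LEI) = 178.4/EI
  at B: point load 44.6 at a = 6: Pab(L + a)/(6LEI) = 223/EI
  θ_A0 = 461.9/EI,  θ_B0 = 547/EI
Flexibility coefficients: a unit moment at one end gives L/(3EI) there and L/(6EI) at the far end, so f₁₁ = f₂₂ = 3/EI and f₁₂ = f₂₁ = 1.5/EI.
Compatibility — zero rotation at each built-in end:
  3 M_A + 1.5 M_B = 461.9
  1.5 M_A + 3 M_B = 547
Solving the pair gives M_A = 83.73 kip·ft and M_B = 140.5 kip·ft (hogging).

M_B = 140.5 kip·ft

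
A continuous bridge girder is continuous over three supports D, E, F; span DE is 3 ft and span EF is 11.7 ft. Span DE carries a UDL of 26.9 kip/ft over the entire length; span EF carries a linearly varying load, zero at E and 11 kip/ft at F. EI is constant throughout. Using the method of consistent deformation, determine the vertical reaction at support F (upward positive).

R_F = 36.4 kip

Insert a hinge at E; M_E is the redundant, and each span becomes simply supported.
Discontinuity in slope at E on the released structure — sum the simple-span end rotations:
  span DE: UDL 26.9: wL³/(24EI) = 30.26/EI
  span EF: triangular load, peak 11: 7w₀L³/(360EI) = 342.6/EI
  relative rotation θ_0 = (30.26 + 342.6)/EI = 372.8/EI
A unit hogging moment at E produces rotation L₁/(3EI) + L₂/(3EI) = 4.9/EI.
Compatibility: M_E·(L₁+L₂)/(3EI) = θ_0, giving M_E = 76.09 kip·ft (hogging).
Span EF, ΣM about F: R_E^{EF}·11.7 = 251 + 76.09, so R_E^{EF} = 27.95 kip and R_F = 64.35 − 27.95 = 36.4 kip.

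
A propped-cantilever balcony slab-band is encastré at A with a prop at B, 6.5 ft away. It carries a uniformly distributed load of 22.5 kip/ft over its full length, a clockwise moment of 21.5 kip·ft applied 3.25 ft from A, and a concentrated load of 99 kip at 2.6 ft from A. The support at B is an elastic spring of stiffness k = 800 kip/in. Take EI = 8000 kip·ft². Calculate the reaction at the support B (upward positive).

Choose R_B as the redundant. The primary structure is the cantilever fixed at A.
Deflection at B on the released cantilever, summing each load's contribution:
  UDL 22.5: wL⁴/(8EI) = 5020/EI
  clockwise couple 21.5 at a = 3.25: M₀a(2L − a)/(2EI) = 340.6/EI
  point load 99 at a = 2.6: Pa²(3L − a)/(6EI) = 1885/EI
  δ_0 = 7246/EI
Flexibility coefficient — unit upward force at B: δ_{BB} = L³/(3EI) = 91.54/EI.
With EI = 8000 kip·ft²: δ_0 = 0.90577 ft and δ_{BB} = 0.011443 ft/kip.
Compatibility — the spring shortens by R_B/k under the reaction it provides: δ_0 − R_B·δ_{BB} = R_B/k. With 1/k = 1/(800×12) ft/kip = 0.000104 ft/kip, R_B = δ_0 / (δ_{BB} + 1/k) = 0.90577 / (0.011443 + 0.000104) = 78.44 kip.

R_B = 78.44 kip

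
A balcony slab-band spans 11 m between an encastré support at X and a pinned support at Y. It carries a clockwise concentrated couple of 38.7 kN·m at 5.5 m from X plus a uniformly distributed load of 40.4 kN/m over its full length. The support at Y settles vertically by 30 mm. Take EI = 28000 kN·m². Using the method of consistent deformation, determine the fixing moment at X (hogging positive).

M_X = 627 kN·m

Take the reaction at Y as the redundant and release it; the primary structure is a cantilever fixed at X.
Free-end deflection of the primary structure under the applied loading (downward +):
  clockwise couple 38.7 at a = 5.5: M₀a(2L − a)/(2EI) = 1756/EI
  UDL 40.4: wL⁴/(8EI) = 73937/EI
  δ_0 = 75693/EI
Flexibility coefficient — unit upward force at Y: δ_{YY} = L³/(3EI) = 443.7/EI.
With EI = 28000 kN·m²: δ_0 = 2.7033 m and δ_{YY} = 0.015845 m/kN.
Compatibility — the beam at Y must follow the support down by 0.03 m: δ_0 − R_Y·δ_{YY} = 0.03, so R_Y = (2.7033 − 0.03)/0.015845 = 168.7 kN.
Moment equilibrium about X: M_X = Σ(load moments about X) − R_Y·L = 2483 − 168.7×11 = 627 kN·m.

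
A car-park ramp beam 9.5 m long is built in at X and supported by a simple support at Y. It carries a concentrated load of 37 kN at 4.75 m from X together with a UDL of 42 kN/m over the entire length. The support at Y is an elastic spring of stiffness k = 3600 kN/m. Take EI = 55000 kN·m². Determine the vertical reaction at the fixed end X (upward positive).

R_X = 283 kN

Take the reaction at Y as the redundant and release it; the primary structure is a cantilever fixed at X.
Downward deflection at the released point Y due to the loads:
  point load 37 at a = 4.75: Pa²(3L − a)/(6EI) = 3304/EI
  UDL 42: wL⁴/(8EI) = 42762/EI
  δ_0 = 46066/EI
Tip deflection under a unit load at Y: L³/(3EI) = 285.8/EI.
With EI = 55000 kN·m²: δ_0 = 0.83756 m and δ_{YY} = 0.005196 m/kN.
Compatibility — the spring shortens by R_Y/k under the reaction it provides: δ_0 − R_Y·δ_{YY} = R_Y/k. With 1/k = 0.000278 m/kN, R_Y = δ_0 / (δ_{YY} + 1/k) = 0.83756 / (0.005196 + 0.000278) = 153 kN.
Vertical equilibrium: R_X = ΣP − R_Y = 436 − 153 = 283 kN.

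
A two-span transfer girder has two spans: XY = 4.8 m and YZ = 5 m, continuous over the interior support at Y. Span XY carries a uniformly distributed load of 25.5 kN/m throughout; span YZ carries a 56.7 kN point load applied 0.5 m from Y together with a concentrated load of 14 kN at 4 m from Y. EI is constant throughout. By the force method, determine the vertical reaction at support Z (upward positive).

Insert a hinge at Y; M_Y is the redundant, and each span becomes simply supported.
End slopes at the hinge Y, treating each span as simply supported:
  span XY: UDL 25.5: wL³/(24EI) = 117.5/EI
  span YZ: point load 56.7 at a = 0.5: Pab(L + b)/(6LEI) = 40.4/EI
  span YZ: point load 14 at a = 4: Pab(L + b)/(6LEI) = 11.2/EI
  relative rotation θ_0 = (117.5 + 51.6)/EI = 169.1/EI
A unit hogging moment at Y produces rotation L₁/(3EI) + L₂/(3EI) = 3.267/EI.
Compatibility: M_Y·(L₁+L₂)/(3EI) = θ_0, giving M_Y = 51.77 kN·m (hogging).
Span YZ, ΣM about Z: R_Y^{YZ}·5 = 269.1 + 51.77, so R_Y^{YZ} = 64.18 kN and R_Z = 70.7 − 64.18 = 6.517 kN.

R_Z = 6.517 kN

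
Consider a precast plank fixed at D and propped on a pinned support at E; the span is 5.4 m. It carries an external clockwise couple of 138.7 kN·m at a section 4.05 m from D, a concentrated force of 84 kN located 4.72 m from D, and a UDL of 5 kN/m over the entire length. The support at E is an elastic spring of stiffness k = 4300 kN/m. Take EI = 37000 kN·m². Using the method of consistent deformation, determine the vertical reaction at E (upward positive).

R_E = 98.34 kN

Release the roller at E. Primary structure: cantilever fixed at D.
Free-end deflection of the primary structure under the applied loading (downward +):
  clockwise couple 138.7 at a = 4.05: M₀a(2L − a)/(2EI) = 1896/EI
  point load 84 at a = 4.72: Pa²(3L − a)/(6EI) = 3581/EI
  UDL 5: wL⁴/(8EI) = 531.4/EI
  δ_0 = 6008/EI
Tip deflection under a unit load at E: L³/(3EI) = 52.49/EI.
With EI = 37000 kN·m²: δ_0 = 0.16238 m and δ_{EE} = 0.001419 m/kN.
Compatibility — the spring shortens by R_E/k under the reaction it provides: δ_0 − R_E·δ_{EE} = R_E/k. With 1/k = 0.000233 m/kN, R_E = δ_0 / (δ_{EE} + 1/k) = 0.16238 / (0.001419 + 0.000233) = 98.34 kN.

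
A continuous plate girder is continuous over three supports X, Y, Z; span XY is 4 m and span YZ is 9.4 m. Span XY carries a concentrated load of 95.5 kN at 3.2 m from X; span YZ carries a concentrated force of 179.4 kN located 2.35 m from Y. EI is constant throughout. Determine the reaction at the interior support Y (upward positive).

Take M_Y as the redundant. Released structure: two simple spans XY and YZ with a hinge at Y.
Rotations at Y on the released spans (each span's end-slope, ×1/EI):
  span XY: point load 95.5 at a = 3.2: Pab(L + a)/(6LEI) = 73.34/EI
  span YZ: point load 179.4 at a = 2.35: Pab(L + b)/(6LEI) = 866.9/EI
  relative rotation θ_0 = (73.34 + 866.9)/EI = 940.2/EI
A unit hogging moment at Y produces rotation L₁/(3EI) + L₂/(3EI) = 4.467/EI.
Slope continuity at Y: θ_0 = M_Y·4.467/EI, so M_Y = 940.2/4.467 = 210.5 kN·m (hogging).
Span XY, ΣM about X with M_Y applied at Y: R_Y^{XY}·4 = 305.6 + 210.5, so R_Y^{XY} = 129 kN and R_X = 95.5 − 129 = -33.53 kN.
Span YZ, ΣM about Z: R_Y^{YZ}·9.4 = 1265 + 210.5, so R_Y^{YZ} = 156.9 kN and R_Z = 179.4 − 156.9 = 22.46 kN.
R_Y = 129 + 156.9 = 286 kN.

R_Y = 286 kN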